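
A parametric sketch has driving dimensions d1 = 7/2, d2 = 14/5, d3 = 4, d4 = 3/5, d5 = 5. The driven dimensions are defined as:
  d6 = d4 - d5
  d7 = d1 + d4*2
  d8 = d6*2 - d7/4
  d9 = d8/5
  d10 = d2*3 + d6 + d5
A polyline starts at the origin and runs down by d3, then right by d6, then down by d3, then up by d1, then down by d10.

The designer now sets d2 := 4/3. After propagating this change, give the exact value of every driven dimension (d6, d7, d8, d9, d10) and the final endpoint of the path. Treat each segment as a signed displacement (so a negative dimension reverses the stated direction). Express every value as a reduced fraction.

d6 = -22/5
d7 = 47/10
d8 = -399/40
d9 = -399/200
d10 = 23/5
endpoint = (-22/5, -91/10)

Apply edit: d2 := 4/3
  d6 = d4 - d5 = -22/5
  d7 = d1 + d4*2 = 47/10
  d8 = d6*2 - d7/4 = -399/40
  d9 = d8/5 = -399/200
  d10 = d2*3 + d6 + d5 = 23/5
Walk from origin (0, 0):
  seg 1: down by d3 = 4 → (0, -4)
  seg 2: right by d6 = -22/5 → (-22/5, -4)
  seg 3: down by d3 = 4 → (-22/5, -8)
  seg 4: up by d1 = 7/2 → (-22/5, -9/2)
  seg 5: down by d10 = 23/5 → (-22/5, -91/10)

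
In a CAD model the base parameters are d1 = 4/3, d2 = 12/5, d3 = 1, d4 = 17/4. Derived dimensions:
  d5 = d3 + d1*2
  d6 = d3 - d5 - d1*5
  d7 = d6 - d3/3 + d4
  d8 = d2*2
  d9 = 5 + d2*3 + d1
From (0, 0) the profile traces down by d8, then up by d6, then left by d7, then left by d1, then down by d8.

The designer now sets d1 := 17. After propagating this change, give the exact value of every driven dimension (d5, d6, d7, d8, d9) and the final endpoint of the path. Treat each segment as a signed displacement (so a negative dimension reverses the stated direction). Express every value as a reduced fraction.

d5 = 35
d6 = -119
d7 = -1381/12
d8 = 24/5
d9 = 146/5
endpoint = (1177/12, -643/5)

Apply edit: d1 := 17
  d5 = d3 + d1*2 = 35
  d6 = d3 - d5 - d1*5 = -119
  d7 = d6 - d3/3 + d4 = -1381/12
  d8 = d2*2 = 24/5
  d9 = 5 + d2*3 + d1 = 146/5
Walk from origin (0, 0):
  seg 1: down by d8 = 24/5 → (0, -24/5)
  seg 2: up by d6 = -119 → (0, -619/5)
  seg 3: left by d7 = -1381/12 → (1381/12, -619/5)
  seg 4: left by d1 = 17 → (1177/12, -619/5)
  seg 5: down by d8 = 24/5 → (1177/12, -643/5)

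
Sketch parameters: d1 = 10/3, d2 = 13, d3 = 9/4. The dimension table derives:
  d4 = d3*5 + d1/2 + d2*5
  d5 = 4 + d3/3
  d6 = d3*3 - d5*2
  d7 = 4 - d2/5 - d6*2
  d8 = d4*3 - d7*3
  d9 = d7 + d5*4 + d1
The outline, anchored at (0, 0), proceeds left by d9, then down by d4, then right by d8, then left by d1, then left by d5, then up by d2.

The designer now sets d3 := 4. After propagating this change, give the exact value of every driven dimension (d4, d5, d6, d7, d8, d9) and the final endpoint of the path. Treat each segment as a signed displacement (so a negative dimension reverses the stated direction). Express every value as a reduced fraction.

d4 = 260/3
d5 = 16/3
d6 = 4/3
d7 = -19/15
d8 = 1319/5
d9 = 117/5
endpoint = (3476/15, -221/3)

Apply edit: d3 := 4
  d4 = d3*5 + d1/2 + d2*5 = 260/3
  d5 = 4 + d3/3 = 16/3
  d6 = d3*3 - d5*2 = 4/3
  d7 = 4 - d2/5 - d6*2 = -19/15
  d8 = d4*3 - d7*3 = 1319/5
  d9 = d7 + d5*4 + d1 = 117/5
Walk from origin (0, 0):
  seg 1: left by d9 = 117/5 → (-117/5, 0)
  seg 2: down by d4 = 260/3 → (-117/5, -260/3)
  seg 3: right by d8 = 1319/5 → (1202/5, -260/3)
  seg 4: left by d1 = 10/3 → (3556/15, -260/3)
  seg 5: left by d5 = 16/3 → (3476/15, -260/3)
  seg 6: up by d2 = 13 → (3476/15, -221/3)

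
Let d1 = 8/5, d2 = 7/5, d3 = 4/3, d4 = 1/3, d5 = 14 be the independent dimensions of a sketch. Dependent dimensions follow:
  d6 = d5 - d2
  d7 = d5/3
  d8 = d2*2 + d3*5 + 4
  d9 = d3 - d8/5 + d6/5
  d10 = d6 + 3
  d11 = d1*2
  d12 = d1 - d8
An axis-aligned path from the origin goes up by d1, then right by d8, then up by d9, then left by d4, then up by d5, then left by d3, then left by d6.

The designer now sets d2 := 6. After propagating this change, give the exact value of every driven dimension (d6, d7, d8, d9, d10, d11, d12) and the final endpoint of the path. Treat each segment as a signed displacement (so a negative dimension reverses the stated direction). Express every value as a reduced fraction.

d6 = 8
d7 = 14/3
d8 = 68/3
d9 = -8/5
d10 = 11
d11 = 16/5
d12 = -316/15
endpoint = (13, 14)

Apply edit: d2 := 6
  d6 = d5 - d2 = 8
  d7 = d5/3 = 14/3
  d8 = d2*2 + d3*5 + 4 = 68/3
  d9 = d3 - d8/5 + d6/5 = -8/5
  d10 = d6 + 3 = 11
  d11 = d1*2 = 16/5
  d12 = d1 - d8 = -316/15
Walk from origin (0, 0):
  seg 1: up by d1 = 8/5 → (0, 8/5)
  seg 2: right by d8 = 68/3 → (68/3, 8/5)
  seg 3: up by d9 = -8/5 → (68/3, 0)
  seg 4: left by d4 = 1/3 → (67/3, 0)
  seg 5: up by d5 = 14 → (67/3, 14)
  seg 6: left by d3 = 4/3 → (21, 14)
  seg 7: left by d6 = 8 → (13, 14)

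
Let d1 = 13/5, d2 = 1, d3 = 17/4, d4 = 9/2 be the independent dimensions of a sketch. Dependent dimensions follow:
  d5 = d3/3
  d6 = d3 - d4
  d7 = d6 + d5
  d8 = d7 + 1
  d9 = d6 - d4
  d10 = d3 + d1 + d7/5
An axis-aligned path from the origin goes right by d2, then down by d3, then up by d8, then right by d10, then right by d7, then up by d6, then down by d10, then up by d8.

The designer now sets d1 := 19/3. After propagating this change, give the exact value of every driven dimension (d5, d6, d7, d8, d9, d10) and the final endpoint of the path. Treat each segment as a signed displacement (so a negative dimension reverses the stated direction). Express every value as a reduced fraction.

Apply edit: d1 := 19/3
  d5 = d3/3 = 17/12
  d6 = d3 - d4 = -1/4
  d7 = d6 + d5 = 7/6
  d8 = d7 + 1 = 13/6
  d9 = d6 - d4 = -19/4
  d10 = d3 + d1 + d7/5 = 649/60
Walk from origin (0, 0):
  seg 1: right by d2 = 1 → (1, 0)
  seg 2: down by d3 = 17/4 → (1, -17/4)
  seg 3: up by d8 = 13/6 → (1, -25/12)
  seg 4: right by d10 = 649/60 → (709/60, -25/12)
  seg 5: right by d7 = 7/6 → (779/60, -25/12)
  seg 6: up by d6 = -1/4 → (779/60, -7/3)
  seg 7: down by d10 = 649/60 → (779/60, -263/20)
  seg 8: up by d8 = 13/6 → (779/60, -659/60)

d5 = 17/12
d6 = -1/4
d7 = 7/6
d8 = 13/6
d9 = -19/4
d10 = 649/60
endpoint = (779/60, -659/60)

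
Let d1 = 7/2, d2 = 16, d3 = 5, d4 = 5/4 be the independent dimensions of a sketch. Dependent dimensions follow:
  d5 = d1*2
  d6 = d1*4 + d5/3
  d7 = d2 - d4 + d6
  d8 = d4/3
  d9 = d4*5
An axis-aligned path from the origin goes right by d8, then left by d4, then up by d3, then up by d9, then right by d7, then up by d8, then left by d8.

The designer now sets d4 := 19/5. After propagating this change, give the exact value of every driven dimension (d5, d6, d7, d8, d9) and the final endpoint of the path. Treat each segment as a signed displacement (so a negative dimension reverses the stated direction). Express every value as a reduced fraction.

Apply edit: d4 := 19/5
  d5 = d1*2 = 7
  d6 = d1*4 + d5/3 = 49/3
  d7 = d2 - d4 + d6 = 428/15
  d8 = d4/3 = 19/15
  d9 = d4*5 = 19
Walk from origin (0, 0):
  seg 1: right by d8 = 19/15 → (19/15, 0)
  seg 2: left by d4 = 19/5 → (-38/15, 0)
  seg 3: up by d3 = 5 → (-38/15, 5)
  seg 4: up by d9 = 19 → (-38/15, 24)
  seg 5: right by d7 = 428/15 → (26, 24)
  seg 6: up by d8 = 19/15 → (26, 379/15)
  seg 7: left by d8 = 19/15 → (371/15, 379/15)

d5 = 7
d6 = 49/3
d7 = 428/15
d8 = 19/15
d9 = 19
endpoint = (371/15, 379/15)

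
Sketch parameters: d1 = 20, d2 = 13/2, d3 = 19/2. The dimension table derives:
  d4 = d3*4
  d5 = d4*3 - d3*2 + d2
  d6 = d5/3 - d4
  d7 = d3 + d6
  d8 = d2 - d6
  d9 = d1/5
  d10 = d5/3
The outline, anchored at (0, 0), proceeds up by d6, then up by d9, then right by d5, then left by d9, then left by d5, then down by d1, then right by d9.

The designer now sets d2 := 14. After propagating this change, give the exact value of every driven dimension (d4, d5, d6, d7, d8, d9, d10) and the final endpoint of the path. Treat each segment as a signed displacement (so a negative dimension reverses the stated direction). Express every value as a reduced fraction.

d4 = 38
d5 = 109
d6 = -5/3
d7 = 47/6
d8 = 47/3
d9 = 4
d10 = 109/3
endpoint = (0, -53/3)

Apply edit: d2 := 14
  d4 = d3*4 = 38
  d5 = d4*3 - d3*2 + d2 = 109
  d6 = d5/3 - d4 = -5/3
  d7 = d3 + d6 = 47/6
  d8 = d2 - d6 = 47/3
  d9 = d1/5 = 4
  d10 = d5/3 = 109/3
Walk from origin (0, 0):
  seg 1: up by d6 = -5/3 → (0, -5/3)
  seg 2: up by d9 = 4 → (0, 7/3)
  seg 3: right by d5 = 109 → (109, 7/3)
  seg 4: left by d9 = 4 → (105, 7/3)
  seg 5: left by d5 = 109 → (-4, 7/3)
  seg 6: down by d1 = 20 → (-4, -53/3)
  seg 7: right by d9 = 4 → (0, -53/3)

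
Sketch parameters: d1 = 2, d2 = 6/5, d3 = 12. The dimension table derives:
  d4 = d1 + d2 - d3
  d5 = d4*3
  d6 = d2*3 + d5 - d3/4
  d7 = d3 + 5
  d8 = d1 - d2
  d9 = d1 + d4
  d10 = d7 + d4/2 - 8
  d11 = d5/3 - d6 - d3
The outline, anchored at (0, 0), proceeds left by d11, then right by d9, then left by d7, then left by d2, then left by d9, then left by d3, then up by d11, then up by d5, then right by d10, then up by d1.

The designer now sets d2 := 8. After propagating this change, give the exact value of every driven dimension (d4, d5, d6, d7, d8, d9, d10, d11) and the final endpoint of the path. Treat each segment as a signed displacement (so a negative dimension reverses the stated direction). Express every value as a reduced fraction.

Apply edit: d2 := 8
  d4 = d1 + d2 - d3 = -2
  d5 = d4*3 = -6
  d6 = d2*3 + d5 - d3/4 = 15
  d7 = d3 + 5 = 17
  d8 = d1 - d2 = -6
  d9 = d1 + d4 = 0
  d10 = d7 + d4/2 - 8 = 8
  d11 = d5/3 - d6 - d3 = -29
Walk from origin (0, 0):
  seg 1: left by d11 = -29 → (29, 0)
  seg 2: right by d9 = 0 → (29, 0)
  seg 3: left by d7 = 17 → (12, 0)
  seg 4: left by d2 = 8 → (4, 0)
  seg 5: left by d9 = 0 → (4, 0)
  seg 6: left by d3 = 12 → (-8, 0)
  seg 7: up by d11 = -29 → (-8, -29)
  seg 8: up by d5 = -6 → (-8, -35)
  seg 9: right by d10 = 8 → (0, -35)
  seg 10: up by d1 = 2 → (0, -33)

d4 = -2
d5 = -6
d6 = 15
d7 = 17
d8 = -6
d9 = 0
d10 = 8
d11 = -29
endpoint = (0, -33)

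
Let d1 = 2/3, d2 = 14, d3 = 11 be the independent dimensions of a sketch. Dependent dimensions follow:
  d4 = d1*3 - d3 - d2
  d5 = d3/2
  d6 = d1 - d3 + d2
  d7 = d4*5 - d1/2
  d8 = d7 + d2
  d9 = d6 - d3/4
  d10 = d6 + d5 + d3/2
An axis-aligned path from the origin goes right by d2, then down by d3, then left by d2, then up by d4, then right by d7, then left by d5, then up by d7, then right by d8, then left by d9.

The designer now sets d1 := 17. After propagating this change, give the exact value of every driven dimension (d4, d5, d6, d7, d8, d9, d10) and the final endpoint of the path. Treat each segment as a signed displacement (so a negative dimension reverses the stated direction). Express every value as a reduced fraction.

Apply edit: d1 := 17
  d4 = d1*3 - d3 - d2 = 26
  d5 = d3/2 = 11/2
  d6 = d1 - d3 + d2 = 20
  d7 = d4*5 - d1/2 = 243/2
  d8 = d7 + d2 = 271/2
  d9 = d6 - d3/4 = 69/4
  d10 = d6 + d5 + d3/2 = 31
Walk from origin (0, 0):
  seg 1: right by d2 = 14 → (14, 0)
  seg 2: down by d3 = 11 → (14, -11)
  seg 3: left by d2 = 14 → (0, -11)
  seg 4: up by d4 = 26 → (0, 15)
  seg 5: right by d7 = 243/2 → (243/2, 15)
  seg 6: left by d5 = 11/2 → (116, 15)
  seg 7: up by d7 = 243/2 → (116, 273/2)
  seg 8: right by d8 = 271/2 → (503/2, 273/2)
  seg 9: left by d9 = 69/4 → (937/4, 273/2)

d4 = 26
d5 = 11/2
d6 = 20
d7 = 243/2
d8 = 271/2
d9 = 69/4
d10 = 31
endpoint = (937/4, 273/2)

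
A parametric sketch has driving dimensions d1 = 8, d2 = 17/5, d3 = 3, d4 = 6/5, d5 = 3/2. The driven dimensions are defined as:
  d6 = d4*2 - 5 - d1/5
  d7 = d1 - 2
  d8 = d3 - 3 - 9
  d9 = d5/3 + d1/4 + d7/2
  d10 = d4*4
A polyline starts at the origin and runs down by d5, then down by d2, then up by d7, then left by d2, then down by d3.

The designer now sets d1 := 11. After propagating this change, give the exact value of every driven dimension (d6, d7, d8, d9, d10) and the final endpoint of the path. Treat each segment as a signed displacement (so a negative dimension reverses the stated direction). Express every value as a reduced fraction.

Apply edit: d1 := 11
  d6 = d4*2 - 5 - d1/5 = -24/5
  d7 = d1 - 2 = 9
  d8 = d3 - 3 - 9 = -9
  d9 = d5/3 + d1/4 + d7/2 = 31/4
  d10 = d4*4 = 24/5
Walk from origin (0, 0):
  seg 1: down by d5 = 3/2 → (0, -3/2)
  seg 2: down by d2 = 17/5 → (0, -49/10)
  seg 3: up by d7 = 9 → (0, 41/10)
  seg 4: left by d2 = 17/5 → (-17/5, 41/10)
  seg 5: down by d3 = 3 → (-17/5, 11/10)

d6 = -24/5
d7 = 9
d8 = -9
d9 = 31/4
d10 = 24/5
endpoint = (-17/5, 11/10)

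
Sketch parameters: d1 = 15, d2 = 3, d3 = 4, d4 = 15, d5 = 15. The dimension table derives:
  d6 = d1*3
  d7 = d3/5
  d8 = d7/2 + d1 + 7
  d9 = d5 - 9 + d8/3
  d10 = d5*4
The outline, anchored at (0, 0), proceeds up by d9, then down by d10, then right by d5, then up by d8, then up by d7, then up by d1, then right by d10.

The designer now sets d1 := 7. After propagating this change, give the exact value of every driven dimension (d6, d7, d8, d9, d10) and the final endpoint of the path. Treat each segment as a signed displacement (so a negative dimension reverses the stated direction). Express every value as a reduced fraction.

d6 = 21
d7 = 4/5
d8 = 72/5
d9 = 54/5
d10 = 60
endpoint = (75, -27)

Apply edit: d1 := 7
  d6 = d1*3 = 21
  d7 = d3/5 = 4/5
  d8 = d7/2 + d1 + 7 = 72/5
  d9 = d5 - 9 + d8/3 = 54/5
  d10 = d5*4 = 60
Walk from origin (0, 0):
  seg 1: up by d9 = 54/5 → (0, 54/5)
  seg 2: down by d10 = 60 → (0, -246/5)
  seg 3: right by d5 = 15 → (15, -246/5)
  seg 4: up by d8 = 72/5 → (15, -174/5)
  seg 5: up by d7 = 4/5 → (15, -34)
  seg 6: up by d1 = 7 → (15, -27)
  seg 7: right by d10 = 60 → (75, -27)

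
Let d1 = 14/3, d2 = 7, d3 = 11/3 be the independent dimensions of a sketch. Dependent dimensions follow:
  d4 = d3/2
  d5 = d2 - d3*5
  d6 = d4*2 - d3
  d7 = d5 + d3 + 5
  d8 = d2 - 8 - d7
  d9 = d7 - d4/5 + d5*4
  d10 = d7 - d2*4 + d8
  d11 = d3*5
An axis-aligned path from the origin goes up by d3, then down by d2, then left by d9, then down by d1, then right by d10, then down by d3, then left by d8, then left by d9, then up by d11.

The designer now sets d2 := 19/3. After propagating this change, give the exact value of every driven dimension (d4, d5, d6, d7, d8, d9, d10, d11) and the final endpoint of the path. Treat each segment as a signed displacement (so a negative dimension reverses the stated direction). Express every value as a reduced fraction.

d4 = 11/6
d5 = -12
d6 = 0
d7 = -10/3
d8 = 5/3
d9 = -517/10
d10 = -27
d11 = 55/3
endpoint = (1121/15, 22/3)

Apply edit: d2 := 19/3
  d4 = d3/2 = 11/6
  d5 = d2 - d3*5 = -12
  d6 = d4*2 - d3 = 0
  d7 = d5 + d3 + 5 = -10/3
  d8 = d2 - 8 - d7 = 5/3
  d9 = d7 - d4/5 + d5*4 = -517/10
  d10 = d7 - d2*4 + d8 = -27
  d11 = d3*5 = 55/3
Walk from origin (0, 0):
  seg 1: up by d3 = 11/3 → (0, 11/3)
  seg 2: down by d2 = 19/3 → (0, -8/3)
  seg 3: left by d9 = -517/10 → (517/10, -8/3)
  seg 4: down by d1 = 14/3 → (517/10, -22/3)
  seg 5: right by d10 = -27 → (247/10, -22/3)
  seg 6: down by d3 = 11/3 → (247/10, -11)
  seg 7: left by d8 = 5/3 → (691/30, -11)
  seg 8: left by d9 = -517/10 → (1121/15, -11)
  seg 9: up by d11 = 55/3 → (1121/15, 22/3)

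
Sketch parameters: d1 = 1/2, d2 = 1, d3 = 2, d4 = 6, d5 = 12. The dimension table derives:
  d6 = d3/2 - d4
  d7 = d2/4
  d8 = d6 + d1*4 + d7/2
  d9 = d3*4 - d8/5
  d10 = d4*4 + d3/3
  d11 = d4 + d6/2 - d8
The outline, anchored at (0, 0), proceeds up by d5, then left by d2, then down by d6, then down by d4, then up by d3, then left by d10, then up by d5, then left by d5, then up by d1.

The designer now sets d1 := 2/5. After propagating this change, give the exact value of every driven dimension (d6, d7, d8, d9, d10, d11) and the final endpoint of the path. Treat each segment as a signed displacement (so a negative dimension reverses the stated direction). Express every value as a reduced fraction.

Apply edit: d1 := 2/5
  d6 = d3/2 - d4 = -5
  d7 = d2/4 = 1/4
  d8 = d6 + d1*4 + d7/2 = -131/40
  d9 = d3*4 - d8/5 = 1731/200
  d10 = d4*4 + d3/3 = 74/3
  d11 = d4 + d6/2 - d8 = 271/40
Walk from origin (0, 0):
  seg 1: up by d5 = 12 → (0, 12)
  seg 2: left by d2 = 1 → (-1, 12)
  seg 3: down by d6 = -5 → (-1, 17)
  seg 4: down by d4 = 6 → (-1, 11)
  seg 5: up by d3 = 2 → (-1, 13)
  seg 6: left by d10 = 74/3 → (-77/3, 13)
  seg 7: up by d5 = 12 → (-77/3, 25)
  seg 8: left by d5 = 12 → (-113/3, 25)
  seg 9: up by d1 = 2/5 → (-113/3, 127/5)

d6 = -5
d7 = 1/4
d8 = -131/40
d9 = 1731/200
d10 = 74/3
d11 = 271/40
endpoint = (-113/3, 127/5)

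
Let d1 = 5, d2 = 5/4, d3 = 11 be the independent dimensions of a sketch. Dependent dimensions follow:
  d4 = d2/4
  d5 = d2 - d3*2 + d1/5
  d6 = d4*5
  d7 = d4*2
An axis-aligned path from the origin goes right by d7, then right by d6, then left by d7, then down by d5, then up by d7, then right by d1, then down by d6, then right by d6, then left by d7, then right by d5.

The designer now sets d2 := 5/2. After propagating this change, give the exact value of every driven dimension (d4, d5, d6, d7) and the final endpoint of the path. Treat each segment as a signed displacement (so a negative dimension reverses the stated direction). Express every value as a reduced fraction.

Apply edit: d2 := 5/2
  d4 = d2/4 = 5/8
  d5 = d2 - d3*2 + d1/5 = -37/2
  d6 = d4*5 = 25/8
  d7 = d4*2 = 5/4
Walk from origin (0, 0):
  seg 1: right by d7 = 5/4 → (5/4, 0)
  seg 2: right by d6 = 25/8 → (35/8, 0)
  seg 3: left by d7 = 5/4 → (25/8, 0)
  seg 4: down by d5 = -37/2 → (25/8, 37/2)
  seg 5: up by d7 = 5/4 → (25/8, 79/4)
  seg 6: right by d1 = 5 → (65/8, 79/4)
  seg 7: down by d6 = 25/8 → (65/8, 133/8)
  seg 8: right by d6 = 25/8 → (45/4, 133/8)
  seg 9: left by d7 = 5/4 → (10, 133/8)
  seg 10: right by d5 = -37/2 → (-17/2, 133/8)

d4 = 5/8
d5 = -37/2
d6 = 25/8
d7 = 5/4
endpoint = (-17/2, 133/8)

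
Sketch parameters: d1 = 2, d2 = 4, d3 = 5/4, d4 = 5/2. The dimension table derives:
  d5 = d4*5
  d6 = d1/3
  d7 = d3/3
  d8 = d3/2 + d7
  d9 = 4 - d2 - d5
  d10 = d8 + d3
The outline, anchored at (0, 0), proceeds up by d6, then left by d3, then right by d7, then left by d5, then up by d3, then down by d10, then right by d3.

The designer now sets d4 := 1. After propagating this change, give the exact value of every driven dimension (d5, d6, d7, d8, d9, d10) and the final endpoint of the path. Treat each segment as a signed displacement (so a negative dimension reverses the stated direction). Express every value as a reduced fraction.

Apply edit: d4 := 1
  d5 = d4*5 = 5
  d6 = d1/3 = 2/3
  d7 = d3/3 = 5/12
  d8 = d3/2 + d7 = 25/24
  d9 = 4 - d2 - d5 = -5
  d10 = d8 + d3 = 55/24
Walk from origin (0, 0):
  seg 1: up by d6 = 2/3 → (0, 2/3)
  seg 2: left by d3 = 5/4 → (-5/4, 2/3)
  seg 3: right by d7 = 5/12 → (-5/6, 2/3)
  seg 4: left by d5 = 5 → (-35/6, 2/3)
  seg 5: up by d3 = 5/4 → (-35/6, 23/12)
  seg 6: down by d10 = 55/24 → (-35/6, -3/8)
  seg 7: right by d3 = 5/4 → (-55/12, -3/8)

d5 = 5
d6 = 2/3
d7 = 5/12
d8 = 25/24
d9 = -5
d10 = 55/24
endpoint = (-55/12, -3/8)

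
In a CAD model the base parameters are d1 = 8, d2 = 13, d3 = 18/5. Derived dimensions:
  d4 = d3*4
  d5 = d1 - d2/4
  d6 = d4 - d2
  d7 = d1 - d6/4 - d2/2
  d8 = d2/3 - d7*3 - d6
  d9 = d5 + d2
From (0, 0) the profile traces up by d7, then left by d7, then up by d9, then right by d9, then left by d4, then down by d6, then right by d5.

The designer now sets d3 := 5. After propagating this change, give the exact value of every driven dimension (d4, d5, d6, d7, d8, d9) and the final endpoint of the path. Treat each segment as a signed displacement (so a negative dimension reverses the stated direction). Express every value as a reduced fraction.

Apply edit: d3 := 5
  d4 = d3*4 = 20
  d5 = d1 - d2/4 = 19/4
  d6 = d4 - d2 = 7
  d7 = d1 - d6/4 - d2/2 = -1/4
  d8 = d2/3 - d7*3 - d6 = -23/12
  d9 = d5 + d2 = 71/4
Walk from origin (0, 0):
  seg 1: up by d7 = -1/4 → (0, -1/4)
  seg 2: left by d7 = -1/4 → (1/4, -1/4)
  seg 3: up by d9 = 71/4 → (1/4, 35/2)
  seg 4: right by d9 = 71/4 → (18, 35/2)
  seg 5: left by d4 = 20 → (-2, 35/2)
  seg 6: down by d6 = 7 → (-2, 21/2)
  seg 7: right by d5 = 19/4 → (11/4, 21/2)

d4 = 20
d5 = 19/4
d6 = 7
d7 = -1/4
d8 = -23/12
d9 = 71/4
endpoint = (11/4, 21/2)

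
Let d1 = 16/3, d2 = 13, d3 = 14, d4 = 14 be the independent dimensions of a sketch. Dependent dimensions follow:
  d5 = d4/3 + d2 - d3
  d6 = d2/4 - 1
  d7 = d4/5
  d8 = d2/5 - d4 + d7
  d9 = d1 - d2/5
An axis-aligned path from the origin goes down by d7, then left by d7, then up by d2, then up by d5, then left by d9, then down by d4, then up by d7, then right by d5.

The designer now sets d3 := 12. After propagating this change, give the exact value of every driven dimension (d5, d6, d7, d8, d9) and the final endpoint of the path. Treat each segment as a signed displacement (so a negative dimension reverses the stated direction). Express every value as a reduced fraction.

Apply edit: d3 := 12
  d5 = d4/3 + d2 - d3 = 17/3
  d6 = d2/4 - 1 = 9/4
  d7 = d4/5 = 14/5
  d8 = d2/5 - d4 + d7 = -43/5
  d9 = d1 - d2/5 = 41/15
Walk from origin (0, 0):
  seg 1: down by d7 = 14/5 → (0, -14/5)
  seg 2: left by d7 = 14/5 → (-14/5, -14/5)
  seg 3: up by d2 = 13 → (-14/5, 51/5)
  seg 4: up by d5 = 17/3 → (-14/5, 238/15)
  seg 5: left by d9 = 41/15 → (-83/15, 238/15)
  seg 6: down by d4 = 14 → (-83/15, 28/15)
  seg 7: up by d7 = 14/5 → (-83/15, 14/3)
  seg 8: right by d5 = 17/3 → (2/15, 14/3)

d5 = 17/3
d6 = 9/4
d7 = 14/5
d8 = -43/5
d9 = 41/15
endpoint = (2/15, 14/3)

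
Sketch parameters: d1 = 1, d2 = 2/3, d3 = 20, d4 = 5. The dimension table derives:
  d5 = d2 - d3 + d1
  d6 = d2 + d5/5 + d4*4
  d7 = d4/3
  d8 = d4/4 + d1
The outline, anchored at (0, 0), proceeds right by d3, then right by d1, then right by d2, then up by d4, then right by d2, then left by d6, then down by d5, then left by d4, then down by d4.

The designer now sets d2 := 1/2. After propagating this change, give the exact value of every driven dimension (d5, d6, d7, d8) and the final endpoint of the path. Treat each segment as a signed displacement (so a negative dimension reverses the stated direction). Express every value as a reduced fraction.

d5 = -37/2
d6 = 84/5
d7 = 5/3
d8 = 9/4
endpoint = (1/5, 37/2)

Apply edit: d2 := 1/2
  d5 = d2 - d3 + d1 = -37/2
  d6 = d2 + d5/5 + d4*4 = 84/5
  d7 = d4/3 = 5/3
  d8 = d4/4 + d1 = 9/4
Walk from origin (0, 0):
  seg 1: right by d3 = 20 → (20, 0)
  seg 2: right by d1 = 1 → (21, 0)
  seg 3: right by d2 = 1/2 → (43/2, 0)
  seg 4: up by d4 = 5 → (43/2, 5)
  seg 5: right by d2 = 1/2 → (22, 5)
  seg 6: left by d6 = 84/5 → (26/5, 5)
  seg 7: down by d5 = -37/2 → (26/5, 47/2)
  seg 8: left by d4 = 5 → (1/5, 47/2)
  seg 9: down by d4 = 5 → (1/5, 37/2)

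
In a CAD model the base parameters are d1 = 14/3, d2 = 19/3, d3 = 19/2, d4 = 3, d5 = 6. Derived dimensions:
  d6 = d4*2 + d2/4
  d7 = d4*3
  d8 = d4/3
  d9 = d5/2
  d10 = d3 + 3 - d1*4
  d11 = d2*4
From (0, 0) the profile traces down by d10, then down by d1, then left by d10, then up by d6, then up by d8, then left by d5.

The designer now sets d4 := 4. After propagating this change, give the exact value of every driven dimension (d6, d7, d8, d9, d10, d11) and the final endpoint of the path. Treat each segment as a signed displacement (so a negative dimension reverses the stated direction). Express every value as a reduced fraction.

d6 = 115/12
d7 = 12
d8 = 4/3
d9 = 3
d10 = -37/6
d11 = 76/3
endpoint = (1/6, 149/12)

Apply edit: d4 := 4
  d6 = d4*2 + d2/4 = 115/12
  d7 = d4*3 = 12
  d8 = d4/3 = 4/3
  d9 = d5/2 = 3
  d10 = d3 + 3 - d1*4 = -37/6
  d11 = d2*4 = 76/3
Walk from origin (0, 0):
  seg 1: down by d10 = -37/6 → (0, 37/6)
  seg 2: down by d1 = 14/3 → (0, 3/2)
  seg 3: left by d10 = -37/6 → (37/6, 3/2)
  seg 4: up by d6 = 115/12 → (37/6, 133/12)
  seg 5: up by d8 = 4/3 → (37/6, 149/12)
  seg 6: left by d5 = 6 → (1/6, 149/12)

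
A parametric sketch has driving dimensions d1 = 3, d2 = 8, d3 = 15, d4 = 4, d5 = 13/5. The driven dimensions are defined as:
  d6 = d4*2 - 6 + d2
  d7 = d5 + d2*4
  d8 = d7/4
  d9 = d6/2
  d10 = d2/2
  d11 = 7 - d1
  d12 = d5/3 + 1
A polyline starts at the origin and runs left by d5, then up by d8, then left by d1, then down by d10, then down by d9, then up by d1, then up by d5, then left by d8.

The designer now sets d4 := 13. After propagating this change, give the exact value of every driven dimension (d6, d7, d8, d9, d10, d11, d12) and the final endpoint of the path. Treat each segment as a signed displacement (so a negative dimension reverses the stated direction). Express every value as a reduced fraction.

Apply edit: d4 := 13
  d6 = d4*2 - 6 + d2 = 28
  d7 = d5 + d2*4 = 173/5
  d8 = d7/4 = 173/20
  d9 = d6/2 = 14
  d10 = d2/2 = 4
  d11 = 7 - d1 = 4
  d12 = d5/3 + 1 = 28/15
Walk from origin (0, 0):
  seg 1: left by d5 = 13/5 → (-13/5, 0)
  seg 2: up by d8 = 173/20 → (-13/5, 173/20)
  seg 3: left by d1 = 3 → (-28/5, 173/20)
  seg 4: down by d10 = 4 → (-28/5, 93/20)
  seg 5: down by d9 = 14 → (-28/5, -187/20)
  seg 6: up by d1 = 3 → (-28/5, -127/20)
  seg 7: up by d5 = 13/5 → (-28/5, -15/4)
  seg 8: left by d8 = 173/20 → (-57/4, -15/4)

d6 = 28
d7 = 173/5
d8 = 173/20
d9 = 14
d10 = 4
d11 = 4
d12 = 28/15
endpoint = (-57/4, -15/4)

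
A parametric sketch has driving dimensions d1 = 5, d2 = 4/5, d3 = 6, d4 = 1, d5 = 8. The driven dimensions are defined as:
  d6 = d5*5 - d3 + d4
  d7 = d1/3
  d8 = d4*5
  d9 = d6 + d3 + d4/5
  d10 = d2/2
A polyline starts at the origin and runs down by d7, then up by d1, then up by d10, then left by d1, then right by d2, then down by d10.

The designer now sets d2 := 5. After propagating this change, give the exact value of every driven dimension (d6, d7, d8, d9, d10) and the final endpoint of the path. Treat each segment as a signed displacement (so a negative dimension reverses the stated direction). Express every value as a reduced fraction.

d6 = 35
d7 = 5/3
d8 = 5
d9 = 206/5
d10 = 5/2
endpoint = (0, 10/3)

Apply edit: d2 := 5
  d6 = d5*5 - d3 + d4 = 35
  d7 = d1/3 = 5/3
  d8 = d4*5 = 5
  d9 = d6 + d3 + d4/5 = 206/5
  d10 = d2/2 = 5/2
Walk from origin (0, 0):
  seg 1: down by d7 = 5/3 → (0, -5/3)
  seg 2: up by d1 = 5 → (0, 10/3)
  seg 3: up by d10 = 5/2 → (0, 35/6)
  seg 4: left by d1 = 5 → (-5, 35/6)
  seg 5: right by d2 = 5 → (0, 35/6)
  seg 6: down by d10 = 5/2 → (0, 10/3)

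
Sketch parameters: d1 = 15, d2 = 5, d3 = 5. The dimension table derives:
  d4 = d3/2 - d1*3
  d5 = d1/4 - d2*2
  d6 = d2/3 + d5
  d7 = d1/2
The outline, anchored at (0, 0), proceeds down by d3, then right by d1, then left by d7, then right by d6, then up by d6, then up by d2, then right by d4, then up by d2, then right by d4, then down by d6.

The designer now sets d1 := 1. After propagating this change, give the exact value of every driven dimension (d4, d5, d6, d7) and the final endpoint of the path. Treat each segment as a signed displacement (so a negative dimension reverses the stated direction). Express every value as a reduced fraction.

d4 = -1/2
d5 = -39/4
d6 = -97/12
d7 = 1/2
endpoint = (-103/12, 5)

Apply edit: d1 := 1
  d4 = d3/2 - d1*3 = -1/2
  d5 = d1/4 - d2*2 = -39/4
  d6 = d2/3 + d5 = -97/12
  d7 = d1/2 = 1/2
Walk from origin (0, 0):
  seg 1: down by d3 = 5 → (0, -5)
  seg 2: right by d1 = 1 → (1, -5)
  seg 3: left by d7 = 1/2 → (1/2, -5)
  seg 4: right by d6 = -97/12 → (-91/12, -5)
  seg 5: up by d6 = -97/12 → (-91/12, -157/12)
  seg 6: up by d2 = 5 → (-91/12, -97/12)
  seg 7: right by d4 = -1/2 → (-97/12, -97/12)
  seg 8: up by d2 = 5 → (-97/12, -37/12)
  seg 9: right by d4 = -1/2 → (-103/12, -37/12)
  seg 10: down by d6 = -97/12 → (-103/12, 5)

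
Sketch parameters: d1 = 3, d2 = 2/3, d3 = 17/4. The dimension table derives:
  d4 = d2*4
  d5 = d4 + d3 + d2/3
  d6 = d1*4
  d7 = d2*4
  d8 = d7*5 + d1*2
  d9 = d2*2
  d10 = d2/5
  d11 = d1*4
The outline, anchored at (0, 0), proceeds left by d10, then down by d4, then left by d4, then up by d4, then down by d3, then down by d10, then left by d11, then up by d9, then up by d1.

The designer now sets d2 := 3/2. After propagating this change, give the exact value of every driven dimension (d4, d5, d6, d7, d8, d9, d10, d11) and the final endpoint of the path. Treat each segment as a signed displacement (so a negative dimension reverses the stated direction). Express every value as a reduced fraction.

Apply edit: d2 := 3/2
  d4 = d2*4 = 6
  d5 = d4 + d3 + d2/3 = 43/4
  d6 = d1*4 = 12
  d7 = d2*4 = 6
  d8 = d7*5 + d1*2 = 36
  d9 = d2*2 = 3
  d10 = d2/5 = 3/10
  d11 = d1*4 = 12
Walk from origin (0, 0):
  seg 1: left by d10 = 3/10 → (-3/10, 0)
  seg 2: down by d4 = 6 → (-3/10, -6)
  seg 3: left by d4 = 6 → (-63/10, -6)
  seg 4: up by d4 = 6 → (-63/10, 0)
  seg 5: down by d3 = 17/4 → (-63/10, -17/4)
  seg 6: down by d10 = 3/10 → (-63/10, -91/20)
  seg 7: left by d11 = 12 → (-183/10, -91/20)
  seg 8: up by d9 = 3 → (-183/10, -31/20)
  seg 9: up by d1 = 3 → (-183/10, 29/20)

d4 = 6
d5 = 43/4
d6 = 12
d7 = 6
d8 = 36
d9 = 3
d10 = 3/10
d11 = 12
endpoint = (-183/10, 29/20)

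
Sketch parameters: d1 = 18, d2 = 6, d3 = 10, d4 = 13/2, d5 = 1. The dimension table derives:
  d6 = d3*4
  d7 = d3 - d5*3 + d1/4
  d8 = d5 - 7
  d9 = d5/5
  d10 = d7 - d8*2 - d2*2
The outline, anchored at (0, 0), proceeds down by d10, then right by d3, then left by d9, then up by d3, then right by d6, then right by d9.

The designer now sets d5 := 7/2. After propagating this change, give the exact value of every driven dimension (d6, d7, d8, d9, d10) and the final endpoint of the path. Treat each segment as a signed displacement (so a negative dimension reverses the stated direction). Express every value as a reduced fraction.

d6 = 40
d7 = 4
d8 = -7/2
d9 = 7/10
d10 = -1
endpoint = (50, 11)

Apply edit: d5 := 7/2
  d6 = d3*4 = 40
  d7 = d3 - d5*3 + d1/4 = 4
  d8 = d5 - 7 = -7/2
  d9 = d5/5 = 7/10
  d10 = d7 - d8*2 - d2*2 = -1
Walk from origin (0, 0):
  seg 1: down by d10 = -1 → (0, 1)
  seg 2: right by d3 = 10 → (10, 1)
  seg 3: left by d9 = 7/10 → (93/10, 1)
  seg 4: up by d3 = 10 → (93/10, 11)
  seg 5: right by d6 = 40 → (493/10, 11)
  seg 6: right by d9 = 7/10 → (50, 11)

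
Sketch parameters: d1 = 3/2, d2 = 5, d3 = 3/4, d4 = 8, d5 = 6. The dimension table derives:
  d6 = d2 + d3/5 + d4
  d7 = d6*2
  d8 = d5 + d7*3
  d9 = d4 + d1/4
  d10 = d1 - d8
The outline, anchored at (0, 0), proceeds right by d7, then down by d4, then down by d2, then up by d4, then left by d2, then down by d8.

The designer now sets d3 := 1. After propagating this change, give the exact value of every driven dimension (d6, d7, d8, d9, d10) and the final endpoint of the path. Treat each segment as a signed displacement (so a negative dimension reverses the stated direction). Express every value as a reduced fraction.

d6 = 66/5
d7 = 132/5
d8 = 426/5
d9 = 67/8
d10 = -837/10
endpoint = (107/5, -451/5)

Apply edit: d3 := 1
  d6 = d2 + d3/5 + d4 = 66/5
  d7 = d6*2 = 132/5
  d8 = d5 + d7*3 = 426/5
  d9 = d4 + d1/4 = 67/8
  d10 = d1 - d8 = -837/10
Walk from origin (0, 0):
  seg 1: right by d7 = 132/5 → (132/5, 0)
  seg 2: down by d4 = 8 → (132/5, -8)
  seg 3: down by d2 = 5 → (132/5, -13)
  seg 4: up by d4 = 8 → (132/5, -5)
  seg 5: left by d2 = 5 → (107/5, -5)
  seg 6: down by d8 = 426/5 → (107/5, -451/5)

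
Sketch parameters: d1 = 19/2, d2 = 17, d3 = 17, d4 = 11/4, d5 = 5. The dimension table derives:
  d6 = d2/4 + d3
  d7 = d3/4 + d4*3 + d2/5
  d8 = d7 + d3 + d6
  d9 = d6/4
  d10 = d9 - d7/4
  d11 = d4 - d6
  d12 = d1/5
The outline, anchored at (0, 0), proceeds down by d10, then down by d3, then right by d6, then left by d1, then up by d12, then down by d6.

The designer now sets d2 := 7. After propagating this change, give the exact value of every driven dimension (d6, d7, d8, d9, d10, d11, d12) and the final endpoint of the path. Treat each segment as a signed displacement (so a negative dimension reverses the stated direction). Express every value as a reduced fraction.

Apply edit: d2 := 7
  d6 = d2/4 + d3 = 75/4
  d7 = d3/4 + d4*3 + d2/5 = 139/10
  d8 = d7 + d3 + d6 = 993/20
  d9 = d6/4 = 75/16
  d10 = d9 - d7/4 = 97/80
  d11 = d4 - d6 = -16
  d12 = d1/5 = 19/10
Walk from origin (0, 0):
  seg 1: down by d10 = 97/80 → (0, -97/80)
  seg 2: down by d3 = 17 → (0, -1457/80)
  seg 3: right by d6 = 75/4 → (75/4, -1457/80)
  seg 4: left by d1 = 19/2 → (37/4, -1457/80)
  seg 5: up by d12 = 19/10 → (37/4, -261/16)
  seg 6: down by d6 = 75/4 → (37/4, -561/16)

d6 = 75/4
d7 = 139/10
d8 = 993/20
d9 = 75/16
d10 = 97/80
d11 = -16
d12 = 19/10
endpoint = (37/4, -561/16)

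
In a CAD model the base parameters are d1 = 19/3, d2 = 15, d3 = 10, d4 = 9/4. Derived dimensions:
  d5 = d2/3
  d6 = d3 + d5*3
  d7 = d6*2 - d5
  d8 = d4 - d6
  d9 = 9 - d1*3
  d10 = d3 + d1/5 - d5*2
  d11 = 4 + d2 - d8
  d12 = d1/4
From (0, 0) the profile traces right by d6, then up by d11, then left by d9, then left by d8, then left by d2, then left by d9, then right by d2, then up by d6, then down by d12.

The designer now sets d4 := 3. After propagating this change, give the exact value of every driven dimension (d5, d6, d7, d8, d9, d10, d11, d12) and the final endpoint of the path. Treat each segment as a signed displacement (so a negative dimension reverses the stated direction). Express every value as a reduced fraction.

Apply edit: d4 := 3
  d5 = d2/3 = 5
  d6 = d3 + d5*3 = 25
  d7 = d6*2 - d5 = 45
  d8 = d4 - d6 = -22
  d9 = 9 - d1*3 = -10
  d10 = d3 + d1/5 - d5*2 = 19/15
  d11 = 4 + d2 - d8 = 41
  d12 = d1/4 = 19/12
Walk from origin (0, 0):
  seg 1: right by d6 = 25 → (25, 0)
  seg 2: up by d11 = 41 → (25, 41)
  seg 3: left by d9 = -10 → (35, 41)
  seg 4: left by d8 = -22 → (57, 41)
  seg 5: left by d2 = 15 → (42, 41)
  seg 6: left by d9 = -10 → (52, 41)
  seg 7: right by d2 = 15 → (67, 41)
  seg 8: up by d6 = 25 → (67, 66)
  seg 9: down by d12 = 19/12 → (67, 773/12)

d5 = 5
d6 = 25
d7 = 45
d8 = -22
d9 = -10
d10 = 19/15
d11 = 41
d12 = 19/12
endpoint = (67, 773/12)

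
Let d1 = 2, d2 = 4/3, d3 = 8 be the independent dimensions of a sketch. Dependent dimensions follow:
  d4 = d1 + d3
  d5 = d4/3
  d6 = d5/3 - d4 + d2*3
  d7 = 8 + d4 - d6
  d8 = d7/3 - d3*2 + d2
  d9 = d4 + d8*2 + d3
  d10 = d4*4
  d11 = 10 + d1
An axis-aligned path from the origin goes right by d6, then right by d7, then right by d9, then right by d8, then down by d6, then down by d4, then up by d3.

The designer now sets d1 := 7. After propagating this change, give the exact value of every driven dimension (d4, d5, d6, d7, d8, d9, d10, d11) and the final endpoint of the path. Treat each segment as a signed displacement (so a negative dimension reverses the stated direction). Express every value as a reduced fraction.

Apply edit: d1 := 7
  d4 = d1 + d3 = 15
  d5 = d4/3 = 5
  d6 = d5/3 - d4 + d2*3 = -28/3
  d7 = 8 + d4 - d6 = 97/3
  d8 = d7/3 - d3*2 + d2 = -35/9
  d9 = d4 + d8*2 + d3 = 137/9
  d10 = d4*4 = 60
  d11 = 10 + d1 = 17
Walk from origin (0, 0):
  seg 1: right by d6 = -28/3 → (-28/3, 0)
  seg 2: right by d7 = 97/3 → (23, 0)
  seg 3: right by d9 = 137/9 → (344/9, 0)
  seg 4: right by d8 = -35/9 → (103/3, 0)
  seg 5: down by d6 = -28/3 → (103/3, 28/3)
  seg 6: down by d4 = 15 → (103/3, -17/3)
  seg 7: up by d3 = 8 → (103/3, 7/3)

d4 = 15
d5 = 5
d6 = -28/3
d7 = 97/3
d8 = -35/9
d9 = 137/9
d10 = 60
d11 = 17
endpoint = (103/3, 7/3)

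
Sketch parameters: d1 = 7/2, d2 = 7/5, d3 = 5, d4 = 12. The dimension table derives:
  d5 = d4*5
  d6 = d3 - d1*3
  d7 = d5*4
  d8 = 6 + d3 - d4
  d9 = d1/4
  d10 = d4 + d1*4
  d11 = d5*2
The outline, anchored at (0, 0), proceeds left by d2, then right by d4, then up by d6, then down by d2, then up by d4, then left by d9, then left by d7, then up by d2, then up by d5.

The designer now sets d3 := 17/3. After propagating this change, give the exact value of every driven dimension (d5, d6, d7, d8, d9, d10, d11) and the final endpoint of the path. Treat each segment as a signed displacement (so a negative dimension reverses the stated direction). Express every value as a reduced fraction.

d5 = 60
d6 = -29/6
d7 = 240
d8 = -1/3
d9 = 7/8
d10 = 26
d11 = 120
endpoint = (-9211/40, 403/6)

Apply edit: d3 := 17/3
  d5 = d4*5 = 60
  d6 = d3 - d1*3 = -29/6
  d7 = d5*4 = 240
  d8 = 6 + d3 - d4 = -1/3
  d9 = d1/4 = 7/8
  d10 = d4 + d1*4 = 26
  d11 = d5*2 = 120
Walk from origin (0, 0):
  seg 1: left by d2 = 7/5 → (-7/5, 0)
  seg 2: right by d4 = 12 → (53/5, 0)
  seg 3: up by d6 = -29/6 → (53/5, -29/6)
  seg 4: down by d2 = 7/5 → (53/5, -187/30)
  seg 5: up by d4 = 12 → (53/5, 173/30)
  seg 6: left by d9 = 7/8 → (389/40, 173/30)
  seg 7: left by d7 = 240 → (-9211/40, 173/30)
  seg 8: up by d2 = 7/5 → (-9211/40, 43/6)
  seg 9: up by d5 = 60 → (-9211/40, 403/6)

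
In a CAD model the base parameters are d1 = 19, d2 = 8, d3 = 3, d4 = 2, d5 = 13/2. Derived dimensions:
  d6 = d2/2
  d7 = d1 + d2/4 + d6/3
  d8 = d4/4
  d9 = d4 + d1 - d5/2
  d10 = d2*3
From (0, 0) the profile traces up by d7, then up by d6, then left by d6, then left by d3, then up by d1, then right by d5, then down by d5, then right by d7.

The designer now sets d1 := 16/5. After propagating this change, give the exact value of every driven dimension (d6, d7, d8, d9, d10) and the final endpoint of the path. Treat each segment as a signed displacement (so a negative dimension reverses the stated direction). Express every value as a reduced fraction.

Apply edit: d1 := 16/5
  d6 = d2/2 = 4
  d7 = d1 + d2/4 + d6/3 = 98/15
  d8 = d4/4 = 1/2
  d9 = d4 + d1 - d5/2 = 39/20
  d10 = d2*3 = 24
Walk from origin (0, 0):
  seg 1: up by d7 = 98/15 → (0, 98/15)
  seg 2: up by d6 = 4 → (0, 158/15)
  seg 3: left by d6 = 4 → (-4, 158/15)
  seg 4: left by d3 = 3 → (-7, 158/15)
  seg 5: up by d1 = 16/5 → (-7, 206/15)
  seg 6: right by d5 = 13/2 → (-1/2, 206/15)
  seg 7: down by d5 = 13/2 → (-1/2, 217/30)
  seg 8: right by d7 = 98/15 → (181/30, 217/30)

d6 = 4
d7 = 98/15
d8 = 1/2
d9 = 39/20
d10 = 24
endpoint = (181/30, 217/30)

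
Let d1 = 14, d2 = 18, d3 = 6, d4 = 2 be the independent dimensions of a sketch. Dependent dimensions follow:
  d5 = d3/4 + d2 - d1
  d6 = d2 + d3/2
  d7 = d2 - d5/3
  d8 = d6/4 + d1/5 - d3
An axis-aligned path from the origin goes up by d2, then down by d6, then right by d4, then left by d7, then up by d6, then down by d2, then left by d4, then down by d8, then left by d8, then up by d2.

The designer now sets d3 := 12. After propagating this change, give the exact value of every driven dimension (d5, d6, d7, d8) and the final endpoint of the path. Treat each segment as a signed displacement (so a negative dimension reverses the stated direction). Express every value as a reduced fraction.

Apply edit: d3 := 12
  d5 = d3/4 + d2 - d1 = 7
  d6 = d2 + d3/2 = 24
  d7 = d2 - d5/3 = 47/3
  d8 = d6/4 + d1/5 - d3 = -16/5
Walk from origin (0, 0):
  seg 1: up by d2 = 18 → (0, 18)
  seg 2: down by d6 = 24 → (0, -6)
  seg 3: right by d4 = 2 → (2, -6)
  seg 4: left by d7 = 47/3 → (-41/3, -6)
  seg 5: up by d6 = 24 → (-41/3, 18)
  seg 6: down by d2 = 18 → (-41/3, 0)
  seg 7: left by d4 = 2 → (-47/3, 0)
  seg 8: down by d8 = -16/5 → (-47/3, 16/5)
  seg 9: left by d8 = -16/5 → (-187/15, 16/5)
  seg 10: up by d2 = 18 → (-187/15, 106/5)

d5 = 7
d6 = 24
d7 = 47/3
d8 = -16/5
endpoint = (-187/15, 106/5)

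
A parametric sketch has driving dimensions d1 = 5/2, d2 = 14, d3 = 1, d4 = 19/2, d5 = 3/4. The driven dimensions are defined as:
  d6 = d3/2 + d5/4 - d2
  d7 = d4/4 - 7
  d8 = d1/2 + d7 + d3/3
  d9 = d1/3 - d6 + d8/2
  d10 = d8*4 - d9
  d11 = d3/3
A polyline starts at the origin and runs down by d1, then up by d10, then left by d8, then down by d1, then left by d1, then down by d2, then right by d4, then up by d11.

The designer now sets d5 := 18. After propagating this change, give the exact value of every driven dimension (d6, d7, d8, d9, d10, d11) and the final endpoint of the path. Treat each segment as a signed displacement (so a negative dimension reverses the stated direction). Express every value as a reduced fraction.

d6 = -9
d7 = -37/8
d8 = -73/24
d9 = 133/16
d10 = -983/48
d11 = 1/3
endpoint = (241/24, -1879/48)

Apply edit: d5 := 18
  d6 = d3/2 + d5/4 - d2 = -9
  d7 = d4/4 - 7 = -37/8
  d8 = d1/2 + d7 + d3/3 = -73/24
  d9 = d1/3 - d6 + d8/2 = 133/16
  d10 = d8*4 - d9 = -983/48
  d11 = d3/3 = 1/3
Walk from origin (0, 0):
  seg 1: down by d1 = 5/2 → (0, -5/2)
  seg 2: up by d10 = -983/48 → (0, -1103/48)
  seg 3: left by d8 = -73/24 → (73/24, -1103/48)
  seg 4: down by d1 = 5/2 → (73/24, -1223/48)
  seg 5: left by d1 = 5/2 → (13/24, -1223/48)
  seg 6: down by d2 = 14 → (13/24, -1895/48)
  seg 7: right by d4 = 19/2 → (241/24, -1895/48)
  seg 8: up by d11 = 1/3 → (241/24, -1879/48)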